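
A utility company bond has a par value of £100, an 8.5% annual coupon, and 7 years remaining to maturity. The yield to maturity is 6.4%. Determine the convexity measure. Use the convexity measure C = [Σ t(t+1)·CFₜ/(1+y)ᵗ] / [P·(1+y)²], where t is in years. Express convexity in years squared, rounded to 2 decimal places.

With y = 0.064:
  t   CF        PV=CF/(1+0.064)^t    t·PV        t(t+1)·PV
  1         8.50         7.9887         7.9887          15.9774
  2         8.50         7.5082        15.0164          45.0492
  3         8.50         7.0566        21.1697          84.6789
  4         8.50         6.6321        26.5285         132.6424
  5         8.50         6.2332        31.1660         186.9959
  6         8.50         5.8583        35.1496         246.0472
  7       108.50        70.2811       491.9675       3,935.7397
  Σ                    111.5581       628.9864       4,647.1308
P = 111.5581.
Convexity = Σ t(t+1)·PV / [P·(1+y)²] = 4,647.1308 / (111.5581 × 1.132096) = 36.79598.

36.80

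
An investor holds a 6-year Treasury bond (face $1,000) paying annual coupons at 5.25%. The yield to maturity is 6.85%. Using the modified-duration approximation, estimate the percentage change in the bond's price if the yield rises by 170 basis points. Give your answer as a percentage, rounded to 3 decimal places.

Periodic yield y = 0.0685. Modified duration first:
  t   CF        PV=CF/(1+0.0685)^t    t·PV
  1        52.50        49.1343        49.1343
  2        52.50        45.9844        91.9687
  3        52.50        43.0364       129.1091
  4        52.50        40.2774       161.1095
  5        52.50        37.6953       188.4763
  6     1,052.50       707.2532     4,243.5194
  Σ                    923.3809     4,863.3174
P = 923.3809; D_Mac = 5.26686 yrs; D_mod = 5.26686/(1+0.0685) = 4.92921 yrs.
ΔP/P ≈ -D_mod · Δy = -4.92921 × (+0.017) = -0.083797 = -8.3797%.

-8.380%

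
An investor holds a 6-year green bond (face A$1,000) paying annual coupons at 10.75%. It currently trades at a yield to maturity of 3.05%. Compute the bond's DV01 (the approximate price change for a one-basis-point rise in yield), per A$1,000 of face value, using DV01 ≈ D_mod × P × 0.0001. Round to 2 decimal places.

A$0.68

Periodic yield y = 0.0305.
  t   CF        PV=CF/(1+0.0305)^t    t·PV
  1       107.50       104.3183       104.3183
  2       107.50       101.2308       202.4615
  3       107.50        98.2346       294.7038
  4       107.50        95.3271       381.3085
  5       107.50        92.5057       462.5285
  6     1,107.50       924.8169     5,548.9014
  Σ                  1,416.4334     6,994.2220
P = 1,416.4334; D_Mac = 4.93791 yrs; D_mod = 4.79176 yrs.
DV01 ≈ 4.79176 × 1,416.4334 × 0.0001 = 0.678721.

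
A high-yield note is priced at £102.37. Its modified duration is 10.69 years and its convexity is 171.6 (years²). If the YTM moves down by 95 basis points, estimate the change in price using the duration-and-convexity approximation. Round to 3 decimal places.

+£11.189

Duration effect: -D_mod·Δy = -10.69 × (-0.0095) = +0.101555
Convexity effect: ½·C·(Δy)² = 0.5 × 171.6 × (-0.0095)² = +0.00774345
ΔP/P ≈ +0.101555 + 0.00774345 = +0.10929845
ΔP ≈ 102.37 × (+0.10929845) = +11.1888823265.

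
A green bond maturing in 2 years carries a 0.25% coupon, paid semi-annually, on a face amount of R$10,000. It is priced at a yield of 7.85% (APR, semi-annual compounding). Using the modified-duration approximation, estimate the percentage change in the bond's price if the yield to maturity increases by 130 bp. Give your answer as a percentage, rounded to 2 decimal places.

-2.50%

Periodic yield y = 0.03925. Modified duration first:
  t   CF        PV=CF/(1+0.03925)^t    t·PV
  1        12.50        12.0279        12.0279
  2        12.50        11.5736        23.1473
  3        12.50        11.1365        33.4096
  4    10,012.50     8,583.4602    34,333.8407
  Σ                  8,618.1982    34,402.4255
P = 8,618.1982; D_Mac = 3.99184 half-year periods = 1.99592 yrs; D_mod = 1.99592/(1+0.03925) = 1.92054 yrs.
ΔP/P ≈ -D_mod · Δy = -1.92054 × (+0.013) = -0.024967 = -2.4967%.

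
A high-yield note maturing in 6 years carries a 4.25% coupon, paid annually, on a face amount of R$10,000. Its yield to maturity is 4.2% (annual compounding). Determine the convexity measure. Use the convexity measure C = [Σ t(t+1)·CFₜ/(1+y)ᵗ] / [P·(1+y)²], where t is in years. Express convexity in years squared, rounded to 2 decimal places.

With y = 0.042:
  t   CF        PV=CF/(1+0.042)^t    t·PV        t(t+1)·PV
  1       425.00       407.8695       407.8695         815.7390
  2       425.00       391.4294       782.8589       2,348.5767
  3       425.00       375.6521     1,126.9562       4,507.8247
  4       425.00       360.5106     1,442.0425       7,210.2123
  5       425.00       345.9795     1,729.8974      10,379.3842
  6    10,425.00     8,144.5998    48,867.5989     342,073.1920
  Σ                 10,026.0409    54,357.2232     367,334.9289
P = 10,026.0409.
Convexity = Σ t(t+1)·PV / [P·(1+y)²] = 367,334.9289 / (10,026.0409 × 1.085764) = 33.74406.

33.74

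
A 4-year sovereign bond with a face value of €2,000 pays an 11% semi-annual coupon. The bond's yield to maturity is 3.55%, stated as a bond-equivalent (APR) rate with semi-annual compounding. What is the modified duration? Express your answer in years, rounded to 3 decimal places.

Periodic yield y = 0.01775. First find Macaulay duration:
  t   CF        PV=CF/(1+0.01775)^t    t·PV
  1       110.00       108.0816       108.0816
  2       110.00       106.1966       212.3931
  3       110.00       104.3444       313.0333
  4       110.00       102.5246       410.0985
  5       110.00       100.7366       503.6828
  6       110.00        98.9797       593.8780
  7       110.00        97.2534       680.7740
  8     2,110.00     1,832.9624    14,663.6996
  Σ                  2,551.0793    17,485.6410
P = 2,551.0793; Macaulay duration = 17,485.6410 / 2,551.0793 = 6.85421 half-year periods = 3.42711 years.
Modified duration = D_Mac / (1 + y) = 3.42711 / 1.01775 = 3.36734 years.

3.367 years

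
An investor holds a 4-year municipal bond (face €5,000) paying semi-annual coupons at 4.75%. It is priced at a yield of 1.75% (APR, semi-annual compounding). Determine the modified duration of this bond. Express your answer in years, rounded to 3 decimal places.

Periodic yield y = 0.00875. First find Macaulay duration:
  t   CF        PV=CF/(1+0.00875)^t    t·PV
  1       118.75       117.7200       117.7200
  2       118.75       116.6988       233.3977
  3       118.75       115.6866       347.0597
  4       118.75       114.6831       458.7324
  5       118.75       113.6883       568.4416
  6       118.75       112.7022       676.2131
  7       118.75       111.7246       782.0722
  8     5,118.75     4,774.1443    38,193.1540
  Σ                  5,577.0478    41,376.7907
P = 5,577.0478; Macaulay duration = 41,376.7907 / 5,577.0478 = 7.41912 half-year periods = 3.70956 years.
Modified duration = D_Mac / (1 + y) = 3.70956 / 1.00875 = 3.67738 years.

3.677 years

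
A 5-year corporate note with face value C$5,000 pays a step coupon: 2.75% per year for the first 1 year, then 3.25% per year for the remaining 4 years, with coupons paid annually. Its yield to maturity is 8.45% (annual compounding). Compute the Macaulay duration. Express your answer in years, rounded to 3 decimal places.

4.673 years

Periodic yield y = 0.0845. Discount each cash flow and weight by its year:
  t   CF        PV=CF/(1+0.0845)^t    t·PV
  1       137.50       126.7865       126.7865
  2       162.50       138.1638       276.3276
  3       162.50       127.3986       382.1958
  4       162.50       117.4722       469.8888
  5     5,162.50     3,441.2188    17,206.0938
  Σ                  3,951.0399    18,461.2926
Price P = Σ PV = 3,951.0399.
Macaulay duration = Σ(t·PV) / P = 18,461.2926 / 3,951.0399 = 4.67251 years.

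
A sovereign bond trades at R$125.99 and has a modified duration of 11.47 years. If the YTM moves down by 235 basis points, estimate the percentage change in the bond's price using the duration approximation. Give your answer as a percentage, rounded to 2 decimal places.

Duration approximation: ΔP/P ≈ -D_mod · Δy = -11.47 × (-0.0235) = +0.269545.
As a percentage: +26.9545%.

+26.95%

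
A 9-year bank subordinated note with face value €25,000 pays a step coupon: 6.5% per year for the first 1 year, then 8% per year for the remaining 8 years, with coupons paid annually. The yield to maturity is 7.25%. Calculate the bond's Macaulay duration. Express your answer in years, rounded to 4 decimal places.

6.8827 years

Periodic yield y = 0.0725. Discount each cash flow and weight by its year:
  t   CF        PV=CF/(1+0.0725)^t    t·PV
  1     1,625.00     1,515.1515     1,515.1515
  2     2,000.00     1,738.7430     3,477.4860
  3     2,000.00     1,621.2056     4,863.6168
  4     2,000.00     1,511.6136     6,046.4544
  5     2,000.00     1,409.4299     7,047.1497
  6     2,000.00     1,314.1538     7,884.9227
  7     2,000.00     1,225.3182     8,577.2275
  8     2,000.00     1,142.4878     9,139.9028
  9    27,000.00    14,380.9659   129,428.6931
  Σ                 25,859.0694   177,980.6045
Price P = Σ PV = 25,859.0694.
Macaulay duration = Σ(t·PV) / P = 177,980.6045 / 25,859.0694 = 6.88271 years.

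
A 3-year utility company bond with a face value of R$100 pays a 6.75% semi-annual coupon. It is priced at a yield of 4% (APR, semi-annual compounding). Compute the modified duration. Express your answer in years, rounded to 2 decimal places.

2.72 years

Periodic yield y = 0.02. First find Macaulay duration:
  t   CF        PV=CF/(1+0.02)^t    t·PV
  1        3.375         3.3088         3.3088
  2        3.375         3.2439         6.4879
  3        3.375         3.1803         9.5410
  4        3.375         3.1180        12.4719
  5        3.375         3.0568        15.2842
  6      103.375        91.7940       550.7642
  Σ                    107.7020       597.8581
P = 107.7020; Macaulay duration = 597.8581 / 107.7020 = 5.55104 half-year periods = 2.77552 years.
Modified duration = D_Mac / (1 + y) = 2.77552 / 1.02 = 2.72110 years.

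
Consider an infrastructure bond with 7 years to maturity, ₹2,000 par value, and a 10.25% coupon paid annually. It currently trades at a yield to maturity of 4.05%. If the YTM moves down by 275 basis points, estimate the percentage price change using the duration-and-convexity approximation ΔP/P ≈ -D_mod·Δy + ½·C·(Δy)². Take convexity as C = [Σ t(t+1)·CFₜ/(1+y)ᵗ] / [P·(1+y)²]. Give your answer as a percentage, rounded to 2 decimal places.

With y = 0.0405:
  t   CF        PV=CF/(1+0.0405)^t    t·PV        t(t+1)·PV
  1       205.00       197.0207       197.0207         394.0413
  2       205.00       189.3519       378.7038       1,136.1115
  3       205.00       181.9817       545.9450       2,183.7798
  4       205.00       174.8983       699.5931       3,497.9655
  5       205.00       168.0906       840.4530       5,042.7181
  6       205.00       161.5479       969.2875       6,785.0124
  7     2,205.00     1,669.9905    11,689.9335      93,519.4683
  Σ                  2,742.8815    15,320.9366     112,559.0969
P = 2,742.8815; D_Mac = 5.58571 yrs; D_mod = 5.36829 yrs; C = 37.90438.
Duration effect: -5.36829 × (-0.0275) = +0.147628
Convexity effect: 0.5 × 37.90438 × (-0.0275)² = +0.0143326
ΔP/P ≈ +0.147628 + 0.0143326 = +0.161961 = +16.1961%.

+16.20%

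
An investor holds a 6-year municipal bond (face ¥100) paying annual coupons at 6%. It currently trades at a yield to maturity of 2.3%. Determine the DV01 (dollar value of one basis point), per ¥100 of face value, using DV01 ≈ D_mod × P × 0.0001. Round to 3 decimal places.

Periodic yield y = 0.023.
  t   CF        PV=CF/(1+0.023)^t    t·PV
  1         6.00         5.8651         5.8651
  2         6.00         5.7332        11.4665
  3         6.00         5.6043        16.8130
  4         6.00         5.4783        21.9133
  5         6.00         5.3552        26.7758
  6       106.00        92.4809       554.8854
  Σ                    120.5171       637.7192
P = 120.5171; D_Mac = 5.29153 yrs; D_mod = 5.17256 yrs.
DV01 ≈ 5.17256 × 120.5171 × 0.0001 = 0.062338.

¥0.062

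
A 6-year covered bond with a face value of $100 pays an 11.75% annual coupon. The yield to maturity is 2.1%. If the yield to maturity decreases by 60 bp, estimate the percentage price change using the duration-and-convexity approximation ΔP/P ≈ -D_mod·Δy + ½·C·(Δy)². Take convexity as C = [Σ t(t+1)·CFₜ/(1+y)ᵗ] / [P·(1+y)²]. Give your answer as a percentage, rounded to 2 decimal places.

With y = 0.021:
  t   CF        PV=CF/(1+0.021)^t    t·PV        t(t+1)·PV
  1        11.75        11.5083        11.5083          23.0167
  2        11.75        11.2716        22.5432          67.6297
  3        11.75        11.0398        33.1194         132.4774
  4        11.75        10.8127        43.2509         216.2544
  5        11.75        10.5903        52.9516         317.7097
  6       111.75        98.6491       591.8945       4,143.2617
  Σ                    153.8719       755.2679       4,900.3496
P = 153.8719; D_Mac = 4.90842 yrs; D_mod = 4.80746 yrs; C = 30.55036.
Duration effect: -4.80746 × (-0.006) = +0.028845
Convexity effect: 0.5 × 30.55036 × (-0.006)² = +0.0005499
ΔP/P ≈ +0.028845 + 0.0005499 = +0.029395 = +2.9395%.

+2.94%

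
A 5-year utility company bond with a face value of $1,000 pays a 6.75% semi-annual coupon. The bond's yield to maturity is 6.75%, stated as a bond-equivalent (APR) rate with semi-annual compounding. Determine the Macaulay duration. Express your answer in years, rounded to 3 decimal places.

Periodic yield y = 0.03375. Discount each cash flow and weight by its period:
  t   CF        PV=CF/(1+0.03375)^t    t·PV
  1        33.75        32.6481        32.6481
  2        33.75        31.5822        63.1645
  3        33.75        30.5511        91.6534
  4        33.75        29.5537       118.2148
  5        33.75        28.5888       142.9441
  6        33.75        27.6554       165.9327
  7        33.75        26.7525       187.2678
  8        33.75        25.8791       207.0330
  9        33.75        25.0342       225.3080
  10    1,033.75       741.7547     7,417.5468
  Σ                  1,000.0000     8,651.7131
Price P = Σ PV = 1,000.0000.
Macaulay duration = Σ(t·PV) / P = 8,651.7131 / 1,000.0000 = 8.65171 half-year periods.
In years: 8.65171 / 2 = 4.32586 years.

4.326 years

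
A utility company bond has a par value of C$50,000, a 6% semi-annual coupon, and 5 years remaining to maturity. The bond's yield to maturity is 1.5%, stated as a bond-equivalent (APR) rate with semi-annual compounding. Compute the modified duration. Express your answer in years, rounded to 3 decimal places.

Periodic yield y = 0.0075. First find Macaulay duration:
  t   CF        PV=CF/(1+0.0075)^t    t·PV
  1     1,500.00     1,488.8337     1,488.8337
  2     1,500.00     1,477.7506     2,955.5012
  3     1,500.00     1,466.7500     4,400.2500
  4     1,500.00     1,455.8313     5,823.3250
  5     1,500.00     1,444.9938     7,224.9690
  6     1,500.00     1,434.2370     8,605.4222
  7     1,500.00     1,423.5603     9,964.9223
  8     1,500.00     1,412.9631    11,303.7048
  9     1,500.00     1,402.4448    12,622.0029
  10   51,500.00    47,792.1624   477,921.6239
  Σ                 60,799.5270   542,310.5550
P = 60,799.5270; Macaulay duration = 542,310.5550 / 60,799.5270 = 8.91965 half-year periods = 4.45983 years.
Modified duration = D_Mac / (1 + y) = 4.45983 / 1.0075 = 4.42663 years.

4.427 years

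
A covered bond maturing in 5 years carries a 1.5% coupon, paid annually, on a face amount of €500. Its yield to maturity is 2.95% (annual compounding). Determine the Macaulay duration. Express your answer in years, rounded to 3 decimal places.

Periodic yield y = 0.0295. Discount each cash flow and weight by its year:
  t   CF        PV=CF/(1+0.0295)^t    t·PV
  1         7.50         7.2851         7.2851
  2         7.50         7.0763        14.1527
  3         7.50         6.8736        20.6207
  4         7.50         6.6766        26.7064
  5       507.50       438.8381     2,194.1903
  Σ                    466.7497     2,262.9552
Price P = Σ PV = 466.7497.
Macaulay duration = Σ(t·PV) / P = 2,262.9552 / 466.7497 = 4.84833 years.

4.848 years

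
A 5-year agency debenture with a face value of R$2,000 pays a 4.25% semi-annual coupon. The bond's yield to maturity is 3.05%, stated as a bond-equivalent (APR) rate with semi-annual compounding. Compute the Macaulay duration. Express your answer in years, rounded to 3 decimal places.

4.571 years

Periodic yield y = 0.01525. Discount each cash flow and weight by its period:
  t   CF        PV=CF/(1+0.01525)^t    t·PV
  1        42.50        41.8616        41.8616
  2        42.50        41.2328        82.4656
  3        42.50        40.6135       121.8404
  4        42.50        40.0034       160.0136
  5        42.50        39.4025       197.0126
  6        42.50        38.8107       232.8639
  7        42.50        38.2277       267.5938
  8        42.50        37.6535       301.2277
  9        42.50        37.0879       333.7909
  10    2,042.50     1,755.6263    17,556.2632
  Σ                  2,110.5198    19,294.9333
Price P = Σ PV = 2,110.5198.
Macaulay duration = Σ(t·PV) / P = 19,294.9333 / 2,110.5198 = 9.14227 half-year periods.
In years: 9.14227 / 2 = 4.57113 years.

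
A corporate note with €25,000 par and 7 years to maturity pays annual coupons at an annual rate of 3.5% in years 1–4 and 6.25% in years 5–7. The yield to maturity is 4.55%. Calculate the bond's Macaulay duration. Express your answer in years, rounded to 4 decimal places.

Periodic yield y = 0.0455. Discount each cash flow and weight by its year:
  t   CF        PV=CF/(1+0.0455)^t    t·PV
  1       875.00       836.9201       836.9201
  2       875.00       800.4975     1,600.9950
  3       875.00       765.6600     2,296.9799
  4       875.00       732.3386     2,929.3543
  5     1,562.50     1,250.8345     6,254.1723
  6     1,562.50     1,196.3983     7,178.3901
  7    26,562.50    19,453.6316   136,175.4212
  Σ                 25,036.2806   157,272.2329
Price P = Σ PV = 25,036.2806.
Macaulay duration = Σ(t·PV) / P = 157,272.2329 / 25,036.2806 = 6.28177 years.

6.2818 years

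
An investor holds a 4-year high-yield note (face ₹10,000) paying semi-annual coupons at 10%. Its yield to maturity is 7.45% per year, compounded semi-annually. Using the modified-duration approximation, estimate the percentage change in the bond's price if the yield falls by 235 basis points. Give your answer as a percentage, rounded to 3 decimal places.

Periodic yield y = 0.03725. Modified duration first:
  t   CF        PV=CF/(1+0.03725)^t    t·PV
  1       500.00       482.0439       482.0439
  2       500.00       464.7326       929.4652
  3       500.00       448.0430     1,344.1289
  4       500.00       431.9527     1,727.8109
  5       500.00       416.4403     2,082.2017
  6       500.00       401.4850     2,408.9101
  7       500.00       387.0668     2,709.4675
  8    10,500.00     7,836.4930    62,691.9442
  Σ                 10,868.2573    74,375.9723
P = 10,868.2573; D_Mac = 6.84341 half-year periods = 3.42171 yrs; D_mod = 3.42171/(1+0.03725) = 3.29883 yrs.
ΔP/P ≈ -D_mod · Δy = -3.29883 × (-0.0235) = +0.077522 = +7.7522%.

+7.752%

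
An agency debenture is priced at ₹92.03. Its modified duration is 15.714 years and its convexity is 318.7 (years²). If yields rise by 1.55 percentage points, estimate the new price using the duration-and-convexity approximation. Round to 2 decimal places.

Duration effect: -D_mod·Δy = -15.714 × (+0.0155) = -0.243567
Convexity effect: ½·C·(Δy)² = 0.5 × 318.7 × (0.0155)² = +0.0382838375
ΔP/P ≈ -0.243567 + 0.0382838375 = -0.2052831625
New price ≈ 92.03 × (1 - 0.2052831625) = 73.137790555125.

₹73.14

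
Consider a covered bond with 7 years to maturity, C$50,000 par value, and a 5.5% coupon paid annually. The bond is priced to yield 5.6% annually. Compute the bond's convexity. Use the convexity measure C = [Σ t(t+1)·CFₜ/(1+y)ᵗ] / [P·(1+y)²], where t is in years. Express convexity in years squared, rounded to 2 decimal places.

40.69

With y = 0.056:
  t   CF        PV=CF/(1+0.056)^t    t·PV        t(t+1)·PV
  1     2,750.00     2,604.1667     2,604.1667       5,208.3333
  2     2,750.00     2,466.0669     4,932.1338      14,796.4015
  3     2,750.00     2,335.2906     7,005.8719      28,023.4877
  4     2,750.00     2,211.4495     8,845.7979      44,228.9895
  5     2,750.00     2,094.1756    10,470.8782      62,825.2691
  6     2,750.00     1,983.1209    11,898.7252      83,291.0765
  7    52,750.00    36,022.5984   252,158.1889   2,017,265.5114
  Σ                 49,716.8686   297,915.7627   2,255,639.0691
P = 49,716.8686.
Convexity = Σ t(t+1)·PV / [P·(1+y)²] = 2,255,639.0691 / (49,716.8686 × 1.115136) = 40.68535.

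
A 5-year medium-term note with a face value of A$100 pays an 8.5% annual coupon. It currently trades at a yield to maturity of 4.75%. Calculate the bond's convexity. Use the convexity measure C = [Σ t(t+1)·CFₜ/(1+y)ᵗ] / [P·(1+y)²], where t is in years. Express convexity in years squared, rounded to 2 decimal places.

With y = 0.0475:
  t   CF        PV=CF/(1+0.0475)^t    t·PV        t(t+1)·PV
  1         8.50         8.1146         8.1146          16.2291
  2         8.50         7.7466        15.4932          46.4796
  3         8.50         7.3953        22.1860          88.7438
  4         8.50         7.0600        28.2399         141.1994
  5       108.50        86.0319       430.1596       2,580.9574
  Σ                    116.3484       504.1931       2,873.6093
P = 116.3484.
Convexity = Σ t(t+1)·PV / [P·(1+y)²] = 2,873.6093 / (116.3484 × 1.097256) = 22.50917.

22.51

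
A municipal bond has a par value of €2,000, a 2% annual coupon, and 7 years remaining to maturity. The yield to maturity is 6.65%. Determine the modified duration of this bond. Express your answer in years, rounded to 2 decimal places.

Periodic yield y = 0.0665. First find Macaulay duration:
  t   CF        PV=CF/(1+0.0665)^t    t·PV
  1        40.00        37.5059        37.5059
  2        40.00        35.1672        70.3345
  3        40.00        32.9744        98.9233
  4        40.00        30.9184       123.6735
  5        40.00        28.9905       144.9525
  6        40.00        27.1828       163.0970
  7     2,040.00     1,299.8827     9,099.1786
  Σ                  1,492.6219     9,737.6652
P = 1,492.6219; Macaulay duration = 9,737.6652 / 1,492.6219 = 6.52387 years.
Modified duration = D_Mac / (1 + y) = 6.52387 / 1.0665 = 6.11708 years.

6.12 years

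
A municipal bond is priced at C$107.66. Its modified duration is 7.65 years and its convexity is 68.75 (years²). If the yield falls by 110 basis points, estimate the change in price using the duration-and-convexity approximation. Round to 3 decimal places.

Duration effect: -D_mod·Δy = -7.65 × (-0.011) = +0.084150
Convexity effect: ½·C·(Δy)² = 0.5 × 68.75 × (-0.011)² = +0.004159375
ΔP/P ≈ +0.084150 + 0.004159375 = +0.088309375
ΔP ≈ 107.66 × (+0.088309375) = +9.5073873125.

+C$9.507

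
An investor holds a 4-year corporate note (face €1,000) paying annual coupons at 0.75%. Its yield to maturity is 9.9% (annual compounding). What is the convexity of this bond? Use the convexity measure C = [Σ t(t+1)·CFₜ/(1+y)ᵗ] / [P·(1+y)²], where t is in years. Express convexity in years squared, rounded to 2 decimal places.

16.26

With y = 0.099:
  t   CF        PV=CF/(1+0.099)^t    t·PV        t(t+1)·PV
  1         7.50         6.8244         6.8244          13.6488
  2         7.50         6.2096        12.4193          37.2578
  3         7.50         5.6503        16.9508          67.8031
  4     1,007.50       690.6441     2,762.5763      13,812.8813
  Σ                    709.3283     2,798.7707      13,931.5910
P = 709.3283.
Convexity = Σ t(t+1)·PV / [P·(1+y)²] = 13,931.5910 / (709.3283 × 1.207801) = 16.26140.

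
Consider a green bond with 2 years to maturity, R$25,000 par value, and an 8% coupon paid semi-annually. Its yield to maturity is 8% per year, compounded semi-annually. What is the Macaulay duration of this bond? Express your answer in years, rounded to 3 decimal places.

1.888 years

Periodic yield y = 0.04. Discount each cash flow and weight by its period:
  t   CF        PV=CF/(1+0.04)^t    t·PV
  1     1,000.00       961.5385       961.5385
  2     1,000.00       924.5562     1,849.1124
  3     1,000.00       888.9964     2,666.9891
  4    26,000.00    22,224.9090    88,899.6359
  Σ                 25,000.0000    94,377.2758
Price P = Σ PV = 25,000.0000.
Macaulay duration = Σ(t·PV) / P = 94,377.2758 / 25,000.0000 = 3.77509 half-year periods.
In years: 3.77509 / 2 = 1.88755 years.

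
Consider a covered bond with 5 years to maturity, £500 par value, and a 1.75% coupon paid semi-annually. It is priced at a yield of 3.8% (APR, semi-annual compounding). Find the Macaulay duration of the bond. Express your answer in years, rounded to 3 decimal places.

Periodic yield y = 0.019. Discount each cash flow and weight by its period:
  t   CF        PV=CF/(1+0.019)^t    t·PV
  1        4.375         4.2934         4.2934
  2        4.375         4.2134         8.4267
  3        4.375         4.1348        12.4044
  4        4.375         4.0577        16.2309
  5        4.375         3.9821        19.9103
  6        4.375         3.9078        23.4468
  7        4.375         3.8349        26.8446
  8        4.375         3.7634        30.1075
  9        4.375         3.6933        33.2394
  10     504.375       417.8416     4,178.4163
  Σ                    453.7225     4,353.3204
Price P = Σ PV = 453.7225.
Macaulay duration = Σ(t·PV) / P = 4,353.3204 / 453.7225 = 9.59468 half-year periods.
In years: 9.59468 / 2 = 4.79734 years.

4.797 years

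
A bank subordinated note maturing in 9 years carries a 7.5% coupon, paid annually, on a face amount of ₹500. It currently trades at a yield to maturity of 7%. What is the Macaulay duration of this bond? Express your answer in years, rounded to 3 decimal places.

6.895 years

Periodic yield y = 0.07. Discount each cash flow and weight by its year:
  t   CF        PV=CF/(1+0.07)^t    t·PV
  1        37.50        35.0467        35.0467
  2        37.50        32.7540        65.5079
  3        37.50        30.6112        91.8335
  4        37.50        28.6086       114.4343
  5        37.50        26.7370       133.6849
  6        37.50        24.9878       149.9270
  7        37.50        23.3531       163.4718
  8        37.50        21.8253       174.6027
  9       537.50       292.3644     2,631.2795
  Σ                    516.2881     3,559.7884
Price P = Σ PV = 516.2881.
Macaulay duration = Σ(t·PV) / P = 3,559.7884 / 516.2881 = 6.89497 years.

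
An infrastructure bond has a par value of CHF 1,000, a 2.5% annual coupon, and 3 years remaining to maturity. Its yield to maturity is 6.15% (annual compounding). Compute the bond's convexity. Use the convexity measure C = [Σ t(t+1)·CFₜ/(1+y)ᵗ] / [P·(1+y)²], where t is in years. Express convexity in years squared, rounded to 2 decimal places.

With y = 0.0615:
  t   CF        PV=CF/(1+0.0615)^t    t·PV        t(t+1)·PV
  1        25.00        23.5516        23.5516          47.1032
  2        25.00        22.1871        44.3741         133.1224
  3     1,025.00       856.9665     2,570.8996      10,283.5986
  Σ                    902.7052     2,638.8254      10,463.8242
P = 902.7052.
Convexity = Σ t(t+1)·PV / [P·(1+y)²] = 10,463.8242 / (902.7052 × 1.126782) = 10.28737.

10.29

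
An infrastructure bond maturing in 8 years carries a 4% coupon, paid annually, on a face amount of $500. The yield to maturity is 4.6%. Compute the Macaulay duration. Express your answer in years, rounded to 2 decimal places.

Periodic yield y = 0.046. Discount each cash flow and weight by its year:
  t   CF        PV=CF/(1+0.046)^t    t·PV
  1        20.00        19.1205        19.1205
  2        20.00        18.2796        36.5592
  3        20.00        17.4757        52.4271
  4        20.00        16.7072        66.8287
  5        20.00        15.9725        79.8623
  6        20.00        15.2700        91.6202
  7        20.00        14.5985       102.1895
  8       520.00       362.8690     2,902.9520
  Σ                    480.2929     3,351.5595
Price P = Σ PV = 480.2929.
Macaulay duration = Σ(t·PV) / P = 3,351.5595 / 480.2929 = 6.97816 years.

6.98 years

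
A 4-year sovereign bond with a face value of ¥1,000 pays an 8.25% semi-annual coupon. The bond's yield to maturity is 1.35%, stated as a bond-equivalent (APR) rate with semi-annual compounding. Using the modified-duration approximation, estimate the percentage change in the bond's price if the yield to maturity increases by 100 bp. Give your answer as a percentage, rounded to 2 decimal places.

-3.53%

Periodic yield y = 0.00675. Modified duration first:
  t   CF        PV=CF/(1+0.00675)^t    t·PV
  1        41.25        40.9734        40.9734
  2        41.25        40.6987        81.3974
  3        41.25        40.4258       121.2775
  4        41.25        40.1548       160.6192
  5        41.25        39.8856       199.4278
  6        41.25        39.6181       237.7089
  7        41.25        39.3525       275.4676
  8     1,041.25       986.6927     7,893.5415
  Σ                  1,267.8017     9,010.4133
P = 1,267.8017; D_Mac = 7.10712 half-year periods = 3.55356 yrs; D_mod = 3.55356/(1+0.00675) = 3.52973 yrs.
ΔP/P ≈ -D_mod · Δy = -3.52973 × (+0.01) = -0.035297 = -3.5297%.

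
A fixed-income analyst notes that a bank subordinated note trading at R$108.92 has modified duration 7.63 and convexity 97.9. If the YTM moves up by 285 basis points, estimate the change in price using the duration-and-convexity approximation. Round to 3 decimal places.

-R$19.355

Duration effect: -D_mod·Δy = -7.63 × (+0.0285) = -0.217455
Convexity effect: ½·C·(Δy)² = 0.5 × 97.9 × (0.0285)² = +0.0397596375
ΔP/P ≈ -0.217455 + 0.0397596375 = -0.1776953625
ΔP ≈ 108.92 × (-0.1776953625) = -19.3545788835.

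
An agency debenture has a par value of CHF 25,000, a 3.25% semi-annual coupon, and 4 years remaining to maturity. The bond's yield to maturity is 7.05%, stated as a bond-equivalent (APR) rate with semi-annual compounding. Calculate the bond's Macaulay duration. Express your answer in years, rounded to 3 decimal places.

Periodic yield y = 0.03525. Discount each cash flow and weight by its period:
  t   CF        PV=CF/(1+0.03525)^t    t·PV
  1       406.25       392.4173       392.4173
  2       406.25       379.0556       758.1112
  3       406.25       366.1488     1,098.4465
  4       406.25       353.6816     1,414.7262
  5       406.25       341.6388     1,708.1940
  6       406.25       330.0061     1,980.0365
  7       406.25       318.7695     2,231.3862
  8    25,406.25    19,256.5576   154,052.4611
  Σ                 21,738.2752   163,635.7789
Price P = Σ PV = 21,738.2752.
Macaulay duration = Σ(t·PV) / P = 163,635.7789 / 21,738.2752 = 7.52754 half-year periods.
In years: 7.52754 / 2 = 3.76377 years.

3.764 years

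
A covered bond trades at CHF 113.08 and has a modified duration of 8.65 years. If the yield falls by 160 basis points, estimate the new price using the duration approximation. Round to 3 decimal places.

CHF 128.730

Duration approximation: ΔP/P ≈ -D_mod · Δy = -8.65 × (-0.016) = +0.138400.
New price ≈ 113.08 × (1 + 0.138400) = 128.730272.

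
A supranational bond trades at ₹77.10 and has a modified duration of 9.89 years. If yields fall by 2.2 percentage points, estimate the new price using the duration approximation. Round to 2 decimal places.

₹93.88

Duration approximation: ΔP/P ≈ -D_mod · Δy = -9.89 × (-0.022) = +0.217580.
New price ≈ 77.10 × (1 + 0.217580) = 93.875418.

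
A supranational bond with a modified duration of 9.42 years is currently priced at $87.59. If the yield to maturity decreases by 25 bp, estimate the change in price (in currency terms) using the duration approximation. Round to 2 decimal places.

+$2.06

Duration approximation: ΔP/P ≈ -D_mod · Δy = -9.42 × (-0.0025) = +0.023550.
ΔP ≈ 87.59 × (+0.023550) = +2.0627445.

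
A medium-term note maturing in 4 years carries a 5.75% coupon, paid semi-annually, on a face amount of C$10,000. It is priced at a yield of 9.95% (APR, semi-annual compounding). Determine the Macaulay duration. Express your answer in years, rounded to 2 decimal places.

Periodic yield y = 0.04975. Discount each cash flow and weight by its period:
  t   CF        PV=CF/(1+0.04975)^t    t·PV
  1       287.50       273.8747       273.8747
  2       287.50       260.8952       521.7904
  3       287.50       248.5308       745.5924
  4       287.50       236.7524       947.0094
  5       287.50       225.5321     1,127.6607
  6       287.50       214.8437     1,289.0620
  7       287.50       204.6617     1,432.6322
  8    10,287.50     6,976.2620    55,810.0959
  Σ                  8,641.3526    62,147.7177
Price P = Σ PV = 8,641.3526.
Macaulay duration = Σ(t·PV) / P = 62,147.7177 / 8,641.3526 = 7.19190 half-year periods.
In years: 7.19190 / 2 = 3.59595 years.

3.60 years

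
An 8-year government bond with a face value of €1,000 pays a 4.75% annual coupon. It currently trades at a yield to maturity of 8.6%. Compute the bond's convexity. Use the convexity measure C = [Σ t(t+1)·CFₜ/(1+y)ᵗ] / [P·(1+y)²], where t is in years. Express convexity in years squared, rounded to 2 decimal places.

47.70

With y = 0.086:
  t   CF        PV=CF/(1+0.086)^t    t·PV        t(t+1)·PV
  1        47.50        43.7385        43.7385          87.4770
  2        47.50        40.2749        80.5497         241.6491
  3        47.50        37.0855       111.2565         445.0260
  4        47.50        34.1487       136.5948         682.9742
  5        47.50        31.4445       157.2224         943.3345
  6        47.50        28.9544       173.7264       1,216.0850
  7        47.50        26.6615       186.6306       1,493.0449
  8     1,047.50       541.3965     4,331.1719      38,980.5467
  Σ                    783.7044     5,220.8909      44,090.1375
P = 783.7044.
Convexity = Σ t(t+1)·PV / [P·(1+y)²] = 44,090.1375 / (783.7044 × 1.179396) = 47.70122.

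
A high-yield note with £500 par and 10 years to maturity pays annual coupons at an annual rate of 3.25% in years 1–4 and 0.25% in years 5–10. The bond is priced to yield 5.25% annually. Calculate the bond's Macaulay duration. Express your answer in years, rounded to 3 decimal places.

Periodic yield y = 0.0525. Discount each cash flow and weight by its year:
  t   CF        PV=CF/(1+0.0525)^t    t·PV
  1        16.25        15.4394        15.4394
  2        16.25        14.6693        29.3386
  3        16.25        13.9376        41.8127
  4        16.25        13.2423        52.9694
  5         1.25         0.9678         4.8392
  6         1.25         0.9196         5.5173
  7         1.25         0.8737         6.1158
  8         1.25         0.8301         6.6408
  9         1.25         0.7887         7.0983
  10      501.25       300.4923     3,004.9229
  Σ                    362.1608     3,174.6945
Price P = Σ PV = 362.1608.
Macaulay duration = Σ(t·PV) / P = 3,174.6945 / 362.1608 = 8.76598 years.

8.766 years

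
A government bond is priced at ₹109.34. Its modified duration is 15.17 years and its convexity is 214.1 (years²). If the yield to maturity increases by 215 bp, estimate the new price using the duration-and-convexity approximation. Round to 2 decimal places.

₹79.09

Duration effect: -D_mod·Δy = -15.17 × (+0.0215) = -0.326155
Convexity effect: ½·C·(Δy)² = 0.5 × 214.1 × (0.0215)² = +0.0494838625
ΔP/P ≈ -0.326155 + 0.0494838625 = -0.2766711375
New price ≈ 109.34 × (1 - 0.2766711375) = 79.08877782575.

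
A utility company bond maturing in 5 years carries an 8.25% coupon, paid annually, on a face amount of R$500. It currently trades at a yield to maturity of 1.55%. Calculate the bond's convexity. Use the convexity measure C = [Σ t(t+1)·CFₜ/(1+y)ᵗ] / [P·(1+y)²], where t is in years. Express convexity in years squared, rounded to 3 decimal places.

24.398

With y = 0.0155:
  t   CF        PV=CF/(1+0.0155)^t    t·PV        t(t+1)·PV
  1        41.25        40.6204        40.6204          81.2408
  2        41.25        40.0004        80.0008         240.0023
  3        41.25        39.3898       118.1695         472.6780
  4        41.25        38.7886       155.1544         775.7722
  5       541.25       501.1852     2,505.9262      15,035.5571
  Σ                    659.9844     2,899.8713      16,605.2504
P = 659.9844.
Convexity = Σ t(t+1)·PV / [P·(1+y)²] = 16,605.2504 / (659.9844 × 1.031240) = 24.39787.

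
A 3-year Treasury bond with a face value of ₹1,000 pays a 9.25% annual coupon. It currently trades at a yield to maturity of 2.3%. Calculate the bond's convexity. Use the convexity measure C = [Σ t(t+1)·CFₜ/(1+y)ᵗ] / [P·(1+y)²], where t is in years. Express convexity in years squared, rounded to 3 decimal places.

With y = 0.023:
  t   CF        PV=CF/(1+0.023)^t    t·PV        t(t+1)·PV
  1        92.50        90.4203        90.4203         180.8407
  2        92.50        88.3874       176.7748         530.3245
  3     1,092.50     1,020.4566     3,061.3698      12,245.4794
  Σ                  1,199.2644     3,328.5650      12,956.6446
P = 1,199.2644.
Convexity = Σ t(t+1)·PV / [P·(1+y)²] = 12,956.6446 / (1,199.2644 × 1.046529) = 10.32349.

10.323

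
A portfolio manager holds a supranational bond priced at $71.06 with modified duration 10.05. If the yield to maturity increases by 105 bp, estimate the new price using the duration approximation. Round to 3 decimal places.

$63.561

Duration approximation: ΔP/P ≈ -D_mod · Δy = -10.05 × (+0.0105) = -0.105525.
New price ≈ 71.06 × (1 - 0.105525) = 63.5613935.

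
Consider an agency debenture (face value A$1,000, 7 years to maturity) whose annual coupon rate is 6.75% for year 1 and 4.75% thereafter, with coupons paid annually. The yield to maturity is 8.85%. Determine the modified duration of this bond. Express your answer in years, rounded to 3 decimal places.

Periodic yield y = 0.0885. First find Macaulay duration:
  t   CF        PV=CF/(1+0.0885)^t    t·PV
  1        67.50        62.0119        62.0119
  2        47.50        40.0901        80.1801
  3        47.50        36.8306       110.4917
  4        47.50        33.8361       135.3443
  5        47.50        31.0850       155.4252
  6        47.50        28.5577       171.3461
  7     1,047.50       578.5688     4,049.9815
  Σ                    810.9801     4,764.7808
P = 810.9801; Macaulay duration = 4,764.7808 / 810.9801 = 5.87534 years.
Modified duration = D_Mac / (1 + y) = 5.87534 / 1.0885 = 5.39764 years.

5.398 years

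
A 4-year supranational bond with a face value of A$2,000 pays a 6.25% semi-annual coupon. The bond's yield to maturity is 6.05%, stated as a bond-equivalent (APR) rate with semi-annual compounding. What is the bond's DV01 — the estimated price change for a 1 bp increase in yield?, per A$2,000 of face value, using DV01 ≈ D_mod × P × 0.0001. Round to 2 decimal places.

Periodic yield y = 0.03025.
  t   CF        PV=CF/(1+0.03025)^t    t·PV
  1        62.50        60.6649        60.6649
  2        62.50        58.8837       117.7673
  3        62.50        57.1547       171.4642
  4        62.50        55.4766       221.9062
  5        62.50        53.8477       269.2383
  6        62.50        52.2666       313.5996
  7        62.50        50.7320       355.1237
  8     2,062.50     1,624.9985    12,999.9882
  Σ                  2,014.0246    14,509.7525
P = 2,014.0246; D_Mac = 7.20436 half-year periods = 3.60218 yrs; D_mod = 3.49641 yrs.
DV01 ≈ 3.49641 × 2,014.0246 × 0.0001 = 0.704186.

A$0.70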